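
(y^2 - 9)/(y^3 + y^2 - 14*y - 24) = (y - 3)/(y^2 - 2*y - 8)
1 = 1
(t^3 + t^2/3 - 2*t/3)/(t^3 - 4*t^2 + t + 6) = t*(3*t - 2)/(3*(t^2 - 5*t + 6))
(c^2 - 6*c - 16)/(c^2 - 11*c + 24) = (c + 2)/(c - 3)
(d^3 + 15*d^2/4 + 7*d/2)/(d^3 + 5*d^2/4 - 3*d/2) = (4*d + 7)/(4*d - 3)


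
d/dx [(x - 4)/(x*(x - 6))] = (-x^2 + 8*x - 24)/(x^2*(x^2 - 12*x + 36))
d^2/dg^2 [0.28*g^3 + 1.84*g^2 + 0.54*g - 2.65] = 1.68*g + 3.68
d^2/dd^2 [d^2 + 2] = 2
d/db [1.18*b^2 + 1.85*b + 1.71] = 2.36*b + 1.85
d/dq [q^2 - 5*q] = 2*q - 5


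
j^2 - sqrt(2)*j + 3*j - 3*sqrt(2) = (j + 3)*(j - sqrt(2))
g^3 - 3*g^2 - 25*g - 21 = (g - 7)*(g + 1)*(g + 3)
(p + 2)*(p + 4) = p^2 + 6*p + 8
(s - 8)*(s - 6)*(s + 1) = s^3 - 13*s^2 + 34*s + 48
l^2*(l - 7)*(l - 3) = l^4 - 10*l^3 + 21*l^2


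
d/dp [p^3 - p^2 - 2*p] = 3*p^2 - 2*p - 2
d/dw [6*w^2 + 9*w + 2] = 12*w + 9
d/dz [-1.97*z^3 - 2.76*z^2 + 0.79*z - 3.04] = -5.91*z^2 - 5.52*z + 0.79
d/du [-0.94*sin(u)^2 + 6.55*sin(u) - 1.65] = (6.55 - 1.88*sin(u))*cos(u)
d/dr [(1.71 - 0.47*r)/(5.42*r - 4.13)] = (30.260923 - 39.712882*r)/(5.42*r - 4.13)^3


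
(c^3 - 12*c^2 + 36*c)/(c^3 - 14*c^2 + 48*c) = (c - 6)/(c - 8)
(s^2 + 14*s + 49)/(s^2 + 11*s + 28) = (s + 7)/(s + 4)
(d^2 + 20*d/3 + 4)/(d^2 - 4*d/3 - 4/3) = (d + 6)/(d - 2)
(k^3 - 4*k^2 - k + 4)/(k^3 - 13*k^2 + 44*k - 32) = (k + 1)/(k - 8)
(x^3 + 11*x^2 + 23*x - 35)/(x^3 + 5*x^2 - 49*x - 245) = (x - 1)/(x - 7)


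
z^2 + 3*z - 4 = (z - 1)*(z + 4)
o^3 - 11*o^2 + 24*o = o*(o - 8)*(o - 3)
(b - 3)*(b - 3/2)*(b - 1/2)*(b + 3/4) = b^4 - 17*b^3/4 + 3*b^2 + 45*b/16 - 27/16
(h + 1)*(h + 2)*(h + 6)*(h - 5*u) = h^4 - 5*h^3*u + 9*h^3 - 45*h^2*u + 20*h^2 - 100*h*u + 12*h - 60*u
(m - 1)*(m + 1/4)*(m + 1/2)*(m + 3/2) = m^4 + 5*m^3/4 - m^2 - 17*m/16 - 3/16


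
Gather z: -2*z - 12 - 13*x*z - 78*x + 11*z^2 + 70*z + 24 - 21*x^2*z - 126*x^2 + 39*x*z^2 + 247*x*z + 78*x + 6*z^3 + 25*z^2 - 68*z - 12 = -126*x^2 + 6*z^3 + z^2*(39*x + 36) + z*(-21*x^2 + 234*x)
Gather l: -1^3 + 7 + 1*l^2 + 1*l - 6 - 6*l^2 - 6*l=-5*l^2 - 5*l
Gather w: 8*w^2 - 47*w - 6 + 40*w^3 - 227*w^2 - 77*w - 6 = 40*w^3 - 219*w^2 - 124*w - 12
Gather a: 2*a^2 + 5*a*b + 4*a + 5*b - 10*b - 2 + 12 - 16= 2*a^2 + a*(5*b + 4) - 5*b - 6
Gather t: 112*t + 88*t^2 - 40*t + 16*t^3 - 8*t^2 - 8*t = 16*t^3 + 80*t^2 + 64*t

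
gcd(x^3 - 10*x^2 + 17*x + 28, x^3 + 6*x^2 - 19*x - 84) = x - 4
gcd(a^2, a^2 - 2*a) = a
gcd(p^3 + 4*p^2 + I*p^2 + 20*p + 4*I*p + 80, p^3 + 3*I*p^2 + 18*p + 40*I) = p^2 + I*p + 20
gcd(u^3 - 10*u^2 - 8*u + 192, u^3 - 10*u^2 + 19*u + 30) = u - 6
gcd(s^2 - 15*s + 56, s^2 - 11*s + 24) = s - 8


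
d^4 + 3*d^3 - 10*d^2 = d^2*(d - 2)*(d + 5)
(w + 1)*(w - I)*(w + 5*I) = w^3 + w^2 + 4*I*w^2 + 5*w + 4*I*w + 5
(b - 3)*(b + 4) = b^2 + b - 12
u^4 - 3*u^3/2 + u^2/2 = u^2*(u - 1)*(u - 1/2)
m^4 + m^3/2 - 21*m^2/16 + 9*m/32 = m*(m - 3/4)*(m - 1/4)*(m + 3/2)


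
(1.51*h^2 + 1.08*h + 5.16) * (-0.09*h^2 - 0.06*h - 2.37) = -0.1359*h^4 - 0.1878*h^3 - 4.1079*h^2 - 2.8692*h - 12.2292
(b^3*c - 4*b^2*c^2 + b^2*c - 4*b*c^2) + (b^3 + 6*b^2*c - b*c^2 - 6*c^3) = b^3*c + b^3 - 4*b^2*c^2 + 7*b^2*c - 5*b*c^2 - 6*c^3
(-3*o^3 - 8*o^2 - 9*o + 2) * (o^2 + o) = -3*o^5 - 11*o^4 - 17*o^3 - 7*o^2 + 2*o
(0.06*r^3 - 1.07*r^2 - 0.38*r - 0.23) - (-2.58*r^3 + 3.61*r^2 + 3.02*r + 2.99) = 2.64*r^3 - 4.68*r^2 - 3.4*r - 3.22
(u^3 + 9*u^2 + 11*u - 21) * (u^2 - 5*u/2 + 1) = u^5 + 13*u^4/2 - 21*u^3/2 - 79*u^2/2 + 127*u/2 - 21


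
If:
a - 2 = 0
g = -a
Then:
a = 2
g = -2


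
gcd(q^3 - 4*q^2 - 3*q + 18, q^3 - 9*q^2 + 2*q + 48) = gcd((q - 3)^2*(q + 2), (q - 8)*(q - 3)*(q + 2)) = q^2 - q - 6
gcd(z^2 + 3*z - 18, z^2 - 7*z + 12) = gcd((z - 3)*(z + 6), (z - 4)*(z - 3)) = z - 3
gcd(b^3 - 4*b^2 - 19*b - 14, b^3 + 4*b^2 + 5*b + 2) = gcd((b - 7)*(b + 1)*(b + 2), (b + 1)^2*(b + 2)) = b^2 + 3*b + 2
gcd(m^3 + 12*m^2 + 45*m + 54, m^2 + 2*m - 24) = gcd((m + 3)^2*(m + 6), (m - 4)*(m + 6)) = m + 6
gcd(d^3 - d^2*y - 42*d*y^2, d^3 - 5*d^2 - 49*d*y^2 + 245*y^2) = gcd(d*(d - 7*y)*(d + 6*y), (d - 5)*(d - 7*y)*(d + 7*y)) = -d + 7*y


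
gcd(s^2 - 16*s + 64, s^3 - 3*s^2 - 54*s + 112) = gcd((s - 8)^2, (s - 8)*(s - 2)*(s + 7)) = s - 8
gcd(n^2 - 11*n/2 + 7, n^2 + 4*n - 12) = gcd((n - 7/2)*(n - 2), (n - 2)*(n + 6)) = n - 2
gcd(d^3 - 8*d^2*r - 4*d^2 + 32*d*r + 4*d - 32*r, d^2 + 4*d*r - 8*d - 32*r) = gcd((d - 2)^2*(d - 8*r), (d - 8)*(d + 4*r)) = 1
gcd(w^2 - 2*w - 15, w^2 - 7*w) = 1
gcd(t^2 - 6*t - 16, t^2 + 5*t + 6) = t + 2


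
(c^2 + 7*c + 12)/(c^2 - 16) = (c + 3)/(c - 4)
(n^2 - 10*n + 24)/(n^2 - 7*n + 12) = (n - 6)/(n - 3)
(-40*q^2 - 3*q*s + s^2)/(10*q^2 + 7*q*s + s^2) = (-8*q + s)/(2*q + s)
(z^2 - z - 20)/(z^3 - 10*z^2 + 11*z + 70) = (z + 4)/(z^2 - 5*z - 14)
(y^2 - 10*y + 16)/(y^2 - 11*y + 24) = (y - 2)/(y - 3)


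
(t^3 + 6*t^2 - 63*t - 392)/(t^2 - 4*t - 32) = (t^2 + 14*t + 49)/(t + 4)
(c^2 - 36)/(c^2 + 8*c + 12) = (c - 6)/(c + 2)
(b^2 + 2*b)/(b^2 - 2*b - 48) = b*(b + 2)/(b^2 - 2*b - 48)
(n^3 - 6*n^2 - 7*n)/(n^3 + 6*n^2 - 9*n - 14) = n*(n - 7)/(n^2 + 5*n - 14)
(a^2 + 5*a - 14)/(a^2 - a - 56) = (a - 2)/(a - 8)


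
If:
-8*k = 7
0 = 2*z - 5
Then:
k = -7/8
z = 5/2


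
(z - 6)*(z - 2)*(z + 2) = z^3 - 6*z^2 - 4*z + 24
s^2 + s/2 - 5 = (s - 2)*(s + 5/2)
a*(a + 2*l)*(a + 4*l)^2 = a^4 + 10*a^3*l + 32*a^2*l^2 + 32*a*l^3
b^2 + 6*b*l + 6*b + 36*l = (b + 6)*(b + 6*l)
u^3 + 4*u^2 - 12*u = u*(u - 2)*(u + 6)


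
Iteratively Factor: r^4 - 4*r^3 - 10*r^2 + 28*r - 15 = (r + 3)*(r^3 - 7*r^2 + 11*r - 5) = (r - 1)*(r + 3)*(r^2 - 6*r + 5) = (r - 5)*(r - 1)*(r + 3)*(r - 1)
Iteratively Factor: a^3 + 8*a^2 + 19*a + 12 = (a + 4)*(a^2 + 4*a + 3) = (a + 3)*(a + 4)*(a + 1)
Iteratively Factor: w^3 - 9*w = (w)*(w^2 - 9) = w*(w - 3)*(w + 3)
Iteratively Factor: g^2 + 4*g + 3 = (g + 3)*(g + 1)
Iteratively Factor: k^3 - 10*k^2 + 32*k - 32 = (k - 4)*(k^2 - 6*k + 8) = (k - 4)*(k - 2)*(k - 4)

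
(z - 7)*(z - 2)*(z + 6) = z^3 - 3*z^2 - 40*z + 84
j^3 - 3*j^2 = j^2*(j - 3)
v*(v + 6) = v^2 + 6*v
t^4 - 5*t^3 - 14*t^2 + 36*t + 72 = (t - 6)*(t - 3)*(t + 2)^2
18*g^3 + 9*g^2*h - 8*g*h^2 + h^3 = (-6*g + h)*(-3*g + h)*(g + h)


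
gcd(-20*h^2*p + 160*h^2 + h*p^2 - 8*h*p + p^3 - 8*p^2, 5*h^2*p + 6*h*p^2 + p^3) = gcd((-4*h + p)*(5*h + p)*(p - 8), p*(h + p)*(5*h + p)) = 5*h + p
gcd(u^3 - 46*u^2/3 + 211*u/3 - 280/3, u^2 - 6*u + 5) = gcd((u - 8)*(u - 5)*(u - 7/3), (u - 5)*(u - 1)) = u - 5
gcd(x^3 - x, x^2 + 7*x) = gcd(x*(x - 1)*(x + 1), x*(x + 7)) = x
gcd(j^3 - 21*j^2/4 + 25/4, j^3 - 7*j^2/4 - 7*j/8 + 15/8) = j^2 - j/4 - 5/4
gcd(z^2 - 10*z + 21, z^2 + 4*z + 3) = 1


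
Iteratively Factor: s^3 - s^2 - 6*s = (s - 3)*(s^2 + 2*s) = (s - 3)*(s + 2)*(s)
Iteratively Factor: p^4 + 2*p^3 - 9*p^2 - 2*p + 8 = (p - 1)*(p^3 + 3*p^2 - 6*p - 8) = (p - 2)*(p - 1)*(p^2 + 5*p + 4) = (p - 2)*(p - 1)*(p + 4)*(p + 1)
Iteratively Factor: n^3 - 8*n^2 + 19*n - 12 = (n - 3)*(n^2 - 5*n + 4) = (n - 3)*(n - 1)*(n - 4)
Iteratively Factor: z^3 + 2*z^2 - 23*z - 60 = (z + 4)*(z^2 - 2*z - 15) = (z - 5)*(z + 4)*(z + 3)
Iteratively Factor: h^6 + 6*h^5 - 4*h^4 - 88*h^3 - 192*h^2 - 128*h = (h + 2)*(h^5 + 4*h^4 - 12*h^3 - 64*h^2 - 64*h) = (h + 2)*(h + 4)*(h^4 - 12*h^2 - 16*h) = h*(h + 2)*(h + 4)*(h^3 - 12*h - 16) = h*(h + 2)^2*(h + 4)*(h^2 - 2*h - 8) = h*(h - 4)*(h + 2)^2*(h + 4)*(h + 2)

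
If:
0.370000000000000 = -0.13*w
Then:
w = -2.85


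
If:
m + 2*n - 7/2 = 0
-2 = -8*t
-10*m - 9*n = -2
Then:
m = -5/2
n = 3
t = 1/4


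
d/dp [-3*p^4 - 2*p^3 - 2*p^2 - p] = -12*p^3 - 6*p^2 - 4*p - 1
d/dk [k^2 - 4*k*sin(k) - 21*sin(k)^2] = -4*k*cos(k) + 2*k - 4*sin(k) - 21*sin(2*k)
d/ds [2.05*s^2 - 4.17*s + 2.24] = 4.1*s - 4.17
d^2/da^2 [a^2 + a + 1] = 2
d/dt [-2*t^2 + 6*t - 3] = 6 - 4*t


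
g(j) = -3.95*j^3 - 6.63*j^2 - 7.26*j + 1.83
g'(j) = -11.85*j^2 - 13.26*j - 7.26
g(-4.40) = 241.89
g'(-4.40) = -178.33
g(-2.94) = 66.25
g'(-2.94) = -70.70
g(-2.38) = 34.80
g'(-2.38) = -42.82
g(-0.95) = 6.13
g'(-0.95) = -5.36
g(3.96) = -376.18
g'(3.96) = -245.60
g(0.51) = -4.12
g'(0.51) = -17.10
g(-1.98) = 20.87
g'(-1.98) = -27.46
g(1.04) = -17.33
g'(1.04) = -33.87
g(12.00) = -7865.61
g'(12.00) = -1872.78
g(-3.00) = 70.59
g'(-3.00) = -74.13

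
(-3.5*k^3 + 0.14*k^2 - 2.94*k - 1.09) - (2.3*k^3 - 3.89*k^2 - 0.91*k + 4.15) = -5.8*k^3 + 4.03*k^2 - 2.03*k - 5.24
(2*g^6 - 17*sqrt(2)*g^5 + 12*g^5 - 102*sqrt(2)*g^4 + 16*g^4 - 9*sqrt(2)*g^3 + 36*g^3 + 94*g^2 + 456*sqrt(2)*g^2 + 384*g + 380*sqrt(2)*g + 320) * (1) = 2*g^6 - 17*sqrt(2)*g^5 + 12*g^5 - 102*sqrt(2)*g^4 + 16*g^4 - 9*sqrt(2)*g^3 + 36*g^3 + 94*g^2 + 456*sqrt(2)*g^2 + 384*g + 380*sqrt(2)*g + 320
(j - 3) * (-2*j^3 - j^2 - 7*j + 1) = -2*j^4 + 5*j^3 - 4*j^2 + 22*j - 3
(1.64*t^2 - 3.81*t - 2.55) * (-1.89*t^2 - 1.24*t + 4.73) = -3.0996*t^4 + 5.1673*t^3 + 17.3011*t^2 - 14.8593*t - 12.0615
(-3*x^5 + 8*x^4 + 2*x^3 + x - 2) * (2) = -6*x^5 + 16*x^4 + 4*x^3 + 2*x - 4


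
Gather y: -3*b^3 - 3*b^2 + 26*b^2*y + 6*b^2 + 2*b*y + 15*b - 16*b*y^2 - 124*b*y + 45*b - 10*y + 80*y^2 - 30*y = -3*b^3 + 3*b^2 + 60*b + y^2*(80 - 16*b) + y*(26*b^2 - 122*b - 40)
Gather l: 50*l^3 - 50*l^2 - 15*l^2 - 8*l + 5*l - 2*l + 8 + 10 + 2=50*l^3 - 65*l^2 - 5*l + 20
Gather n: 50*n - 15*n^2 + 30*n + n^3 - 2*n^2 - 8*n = n^3 - 17*n^2 + 72*n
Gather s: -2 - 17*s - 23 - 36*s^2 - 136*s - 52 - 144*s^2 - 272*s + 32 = -180*s^2 - 425*s - 45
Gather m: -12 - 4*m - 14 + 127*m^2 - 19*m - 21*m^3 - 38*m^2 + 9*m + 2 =-21*m^3 + 89*m^2 - 14*m - 24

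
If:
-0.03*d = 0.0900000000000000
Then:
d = -3.00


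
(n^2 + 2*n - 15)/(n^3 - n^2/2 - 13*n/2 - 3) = 2*(n + 5)/(2*n^2 + 5*n + 2)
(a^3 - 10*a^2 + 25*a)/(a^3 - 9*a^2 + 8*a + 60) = a*(a - 5)/(a^2 - 4*a - 12)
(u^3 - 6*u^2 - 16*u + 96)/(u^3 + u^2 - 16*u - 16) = (u - 6)/(u + 1)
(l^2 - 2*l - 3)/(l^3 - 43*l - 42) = (l - 3)/(l^2 - l - 42)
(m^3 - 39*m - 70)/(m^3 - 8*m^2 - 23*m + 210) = (m + 2)/(m - 6)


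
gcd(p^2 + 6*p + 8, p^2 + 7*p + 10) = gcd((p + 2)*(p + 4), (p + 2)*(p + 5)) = p + 2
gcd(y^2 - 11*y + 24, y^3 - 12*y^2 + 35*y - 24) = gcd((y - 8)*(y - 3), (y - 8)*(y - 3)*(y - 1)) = y^2 - 11*y + 24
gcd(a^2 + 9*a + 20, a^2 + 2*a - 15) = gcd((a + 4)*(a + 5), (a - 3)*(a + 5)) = a + 5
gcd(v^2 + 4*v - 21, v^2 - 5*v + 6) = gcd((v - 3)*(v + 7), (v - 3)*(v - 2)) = v - 3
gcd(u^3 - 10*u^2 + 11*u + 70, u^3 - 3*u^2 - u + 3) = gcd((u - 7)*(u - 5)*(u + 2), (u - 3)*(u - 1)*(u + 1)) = 1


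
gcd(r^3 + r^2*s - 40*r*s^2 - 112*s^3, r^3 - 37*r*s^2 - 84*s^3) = r^2 - 3*r*s - 28*s^2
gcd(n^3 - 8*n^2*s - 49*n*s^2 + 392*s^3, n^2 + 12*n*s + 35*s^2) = n + 7*s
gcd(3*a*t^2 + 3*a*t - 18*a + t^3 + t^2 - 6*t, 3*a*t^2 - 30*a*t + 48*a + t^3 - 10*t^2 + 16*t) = 3*a*t - 6*a + t^2 - 2*t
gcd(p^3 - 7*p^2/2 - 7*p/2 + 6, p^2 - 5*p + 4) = p^2 - 5*p + 4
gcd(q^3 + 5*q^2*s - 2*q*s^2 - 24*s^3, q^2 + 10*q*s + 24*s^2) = q + 4*s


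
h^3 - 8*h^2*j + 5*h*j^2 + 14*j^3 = (h - 7*j)*(h - 2*j)*(h + j)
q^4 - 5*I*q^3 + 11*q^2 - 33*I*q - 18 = (q - 6*I)*(q - I)^2*(q + 3*I)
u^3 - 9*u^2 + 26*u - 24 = (u - 4)*(u - 3)*(u - 2)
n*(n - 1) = n^2 - n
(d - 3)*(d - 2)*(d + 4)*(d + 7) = d^4 + 6*d^3 - 21*d^2 - 74*d + 168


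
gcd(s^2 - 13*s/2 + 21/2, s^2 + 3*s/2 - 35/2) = s - 7/2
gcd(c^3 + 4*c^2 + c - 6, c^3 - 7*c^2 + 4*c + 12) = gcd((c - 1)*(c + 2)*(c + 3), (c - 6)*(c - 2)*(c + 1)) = 1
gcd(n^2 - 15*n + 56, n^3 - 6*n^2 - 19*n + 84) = n - 7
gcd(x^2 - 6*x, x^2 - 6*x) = x^2 - 6*x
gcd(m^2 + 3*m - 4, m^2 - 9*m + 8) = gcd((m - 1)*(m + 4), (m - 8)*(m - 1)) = m - 1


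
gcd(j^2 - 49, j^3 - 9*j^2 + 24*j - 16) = 1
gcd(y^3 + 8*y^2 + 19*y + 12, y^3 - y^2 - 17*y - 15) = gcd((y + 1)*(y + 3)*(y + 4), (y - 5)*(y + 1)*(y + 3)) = y^2 + 4*y + 3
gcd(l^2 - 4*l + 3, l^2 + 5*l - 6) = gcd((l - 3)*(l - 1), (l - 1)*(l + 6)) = l - 1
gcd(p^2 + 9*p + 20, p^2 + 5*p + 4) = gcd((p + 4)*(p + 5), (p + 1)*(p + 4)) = p + 4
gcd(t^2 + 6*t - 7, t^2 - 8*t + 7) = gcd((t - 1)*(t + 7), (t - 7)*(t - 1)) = t - 1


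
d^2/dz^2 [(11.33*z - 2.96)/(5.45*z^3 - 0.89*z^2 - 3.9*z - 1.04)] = (2019.17595*z^5 - 1384.76979*z^4 + 729.306966*z^3 + 1134.042384*z^2 - 225.230928*z - 176.472608)/(161.878625*z^9 - 79.305675*z^8 - 334.568415*z^7 + 20.124931*z^6 + 269.68305*z^5 + 89.549148*z^4 - 63.29388*z^3 - 50.343072*z^2 - 12.65472*z - 1.124864)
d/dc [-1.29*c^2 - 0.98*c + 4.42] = -2.58*c - 0.98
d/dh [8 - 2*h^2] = -4*h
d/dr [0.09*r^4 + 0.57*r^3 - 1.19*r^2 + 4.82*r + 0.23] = 0.36*r^3 + 1.71*r^2 - 2.38*r + 4.82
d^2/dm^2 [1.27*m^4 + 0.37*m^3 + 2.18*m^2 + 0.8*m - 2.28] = 15.24*m^2 + 2.22*m + 4.36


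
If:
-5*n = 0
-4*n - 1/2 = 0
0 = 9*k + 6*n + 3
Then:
No Solution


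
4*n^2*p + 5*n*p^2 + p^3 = p*(n + p)*(4*n + p)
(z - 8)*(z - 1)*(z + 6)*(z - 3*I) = z^4 - 3*z^3 - 3*I*z^3 - 46*z^2 + 9*I*z^2 + 48*z + 138*I*z - 144*I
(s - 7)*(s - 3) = s^2 - 10*s + 21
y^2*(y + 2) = y^3 + 2*y^2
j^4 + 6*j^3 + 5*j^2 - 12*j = j*(j - 1)*(j + 3)*(j + 4)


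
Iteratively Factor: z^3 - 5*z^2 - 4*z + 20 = (z + 2)*(z^2 - 7*z + 10) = (z - 5)*(z + 2)*(z - 2)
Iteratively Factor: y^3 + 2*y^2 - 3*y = (y)*(y^2 + 2*y - 3) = y*(y - 1)*(y + 3)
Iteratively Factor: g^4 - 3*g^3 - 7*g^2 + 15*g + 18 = (g + 2)*(g^3 - 5*g^2 + 3*g + 9) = (g + 1)*(g + 2)*(g^2 - 6*g + 9) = (g - 3)*(g + 1)*(g + 2)*(g - 3)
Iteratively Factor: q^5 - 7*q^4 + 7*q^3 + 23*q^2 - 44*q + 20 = (q - 1)*(q^4 - 6*q^3 + q^2 + 24*q - 20) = (q - 1)*(q + 2)*(q^3 - 8*q^2 + 17*q - 10) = (q - 2)*(q - 1)*(q + 2)*(q^2 - 6*q + 5) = (q - 5)*(q - 2)*(q - 1)*(q + 2)*(q - 1)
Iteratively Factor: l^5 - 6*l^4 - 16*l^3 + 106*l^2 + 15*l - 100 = (l + 1)*(l^4 - 7*l^3 - 9*l^2 + 115*l - 100) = (l - 5)*(l + 1)*(l^3 - 2*l^2 - 19*l + 20) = (l - 5)*(l + 1)*(l + 4)*(l^2 - 6*l + 5) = (l - 5)^2*(l + 1)*(l + 4)*(l - 1)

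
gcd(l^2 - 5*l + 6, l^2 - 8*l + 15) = l - 3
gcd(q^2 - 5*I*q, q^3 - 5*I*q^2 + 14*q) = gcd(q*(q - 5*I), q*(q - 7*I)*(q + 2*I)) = q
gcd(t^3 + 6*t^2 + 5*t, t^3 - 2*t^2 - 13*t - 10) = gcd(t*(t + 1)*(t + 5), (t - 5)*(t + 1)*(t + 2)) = t + 1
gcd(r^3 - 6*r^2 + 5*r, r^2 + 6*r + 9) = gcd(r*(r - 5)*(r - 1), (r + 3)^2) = 1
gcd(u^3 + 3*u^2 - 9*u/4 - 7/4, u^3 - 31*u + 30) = u - 1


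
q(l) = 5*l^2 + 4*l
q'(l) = 10*l + 4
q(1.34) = 14.34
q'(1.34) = 17.40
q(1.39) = 15.22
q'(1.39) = 17.90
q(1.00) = 9.00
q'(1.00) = 14.00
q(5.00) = 145.00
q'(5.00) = 54.00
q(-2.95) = 31.71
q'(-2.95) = -25.50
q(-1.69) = 7.52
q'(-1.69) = -12.90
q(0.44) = 2.73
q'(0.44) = 8.40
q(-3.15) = 37.01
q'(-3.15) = -27.50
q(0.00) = 0.00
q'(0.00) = 4.00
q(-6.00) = 156.00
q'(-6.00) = -56.00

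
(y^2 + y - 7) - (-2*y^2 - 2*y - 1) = 3*y^2 + 3*y - 6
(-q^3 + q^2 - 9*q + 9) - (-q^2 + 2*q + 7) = -q^3 + 2*q^2 - 11*q + 2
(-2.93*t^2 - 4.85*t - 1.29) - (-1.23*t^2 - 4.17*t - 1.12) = -1.7*t^2 - 0.68*t - 0.17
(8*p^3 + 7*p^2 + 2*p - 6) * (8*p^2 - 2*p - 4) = 64*p^5 + 40*p^4 - 30*p^3 - 80*p^2 + 4*p + 24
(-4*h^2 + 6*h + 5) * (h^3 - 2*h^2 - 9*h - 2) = -4*h^5 + 14*h^4 + 29*h^3 - 56*h^2 - 57*h - 10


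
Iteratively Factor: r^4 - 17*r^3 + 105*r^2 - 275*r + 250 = (r - 5)*(r^3 - 12*r^2 + 45*r - 50) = (r - 5)^2*(r^2 - 7*r + 10) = (r - 5)^2*(r - 2)*(r - 5)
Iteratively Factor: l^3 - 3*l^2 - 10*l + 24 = (l - 2)*(l^2 - l - 12) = (l - 4)*(l - 2)*(l + 3)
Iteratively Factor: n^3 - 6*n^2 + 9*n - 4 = (n - 1)*(n^2 - 5*n + 4) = (n - 1)^2*(n - 4)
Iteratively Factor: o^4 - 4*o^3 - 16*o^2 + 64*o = (o - 4)*(o^3 - 16*o) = (o - 4)*(o + 4)*(o^2 - 4*o) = o*(o - 4)*(o + 4)*(o - 4)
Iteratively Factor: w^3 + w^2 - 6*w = (w + 3)*(w^2 - 2*w) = (w - 2)*(w + 3)*(w)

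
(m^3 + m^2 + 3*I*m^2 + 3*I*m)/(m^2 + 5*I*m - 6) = m*(m + 1)/(m + 2*I)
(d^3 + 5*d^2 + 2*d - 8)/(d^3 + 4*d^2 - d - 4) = (d + 2)/(d + 1)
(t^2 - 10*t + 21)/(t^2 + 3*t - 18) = (t - 7)/(t + 6)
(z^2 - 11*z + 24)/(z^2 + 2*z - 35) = (z^2 - 11*z + 24)/(z^2 + 2*z - 35)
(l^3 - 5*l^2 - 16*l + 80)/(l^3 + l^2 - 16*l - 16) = (l - 5)/(l + 1)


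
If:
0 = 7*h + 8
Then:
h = -8/7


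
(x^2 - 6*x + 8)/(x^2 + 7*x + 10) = (x^2 - 6*x + 8)/(x^2 + 7*x + 10)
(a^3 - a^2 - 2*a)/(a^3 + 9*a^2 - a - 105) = a*(a^2 - a - 2)/(a^3 + 9*a^2 - a - 105)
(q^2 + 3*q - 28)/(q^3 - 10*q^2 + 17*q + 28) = (q + 7)/(q^2 - 6*q - 7)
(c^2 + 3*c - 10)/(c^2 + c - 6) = (c + 5)/(c + 3)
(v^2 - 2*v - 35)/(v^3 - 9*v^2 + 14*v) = (v + 5)/(v*(v - 2))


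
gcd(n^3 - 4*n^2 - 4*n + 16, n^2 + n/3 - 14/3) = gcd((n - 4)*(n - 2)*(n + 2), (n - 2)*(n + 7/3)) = n - 2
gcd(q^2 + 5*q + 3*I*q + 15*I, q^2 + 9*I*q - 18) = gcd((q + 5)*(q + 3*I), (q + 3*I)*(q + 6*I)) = q + 3*I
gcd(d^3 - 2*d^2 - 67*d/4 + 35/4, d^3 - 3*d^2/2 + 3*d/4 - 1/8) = d - 1/2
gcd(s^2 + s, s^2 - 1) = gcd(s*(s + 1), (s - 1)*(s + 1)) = s + 1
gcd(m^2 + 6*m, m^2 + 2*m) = m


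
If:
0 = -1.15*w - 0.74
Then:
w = -0.64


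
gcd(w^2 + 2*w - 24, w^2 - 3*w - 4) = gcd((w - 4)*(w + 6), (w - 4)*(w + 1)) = w - 4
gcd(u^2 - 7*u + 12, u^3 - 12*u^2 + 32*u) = u - 4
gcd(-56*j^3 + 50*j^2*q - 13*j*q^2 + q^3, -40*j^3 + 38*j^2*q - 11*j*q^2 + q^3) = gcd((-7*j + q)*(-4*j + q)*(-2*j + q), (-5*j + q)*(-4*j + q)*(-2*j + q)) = 8*j^2 - 6*j*q + q^2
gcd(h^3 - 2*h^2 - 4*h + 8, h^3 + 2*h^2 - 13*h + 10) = h - 2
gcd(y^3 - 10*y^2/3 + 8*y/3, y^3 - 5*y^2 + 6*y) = y^2 - 2*y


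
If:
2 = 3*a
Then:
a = 2/3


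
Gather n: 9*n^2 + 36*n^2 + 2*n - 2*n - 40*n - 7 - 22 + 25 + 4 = 45*n^2 - 40*n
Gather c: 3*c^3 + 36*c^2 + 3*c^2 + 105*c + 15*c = 3*c^3 + 39*c^2 + 120*c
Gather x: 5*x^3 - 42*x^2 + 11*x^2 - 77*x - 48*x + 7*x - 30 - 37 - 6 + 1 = 5*x^3 - 31*x^2 - 118*x - 72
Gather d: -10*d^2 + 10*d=-10*d^2 + 10*d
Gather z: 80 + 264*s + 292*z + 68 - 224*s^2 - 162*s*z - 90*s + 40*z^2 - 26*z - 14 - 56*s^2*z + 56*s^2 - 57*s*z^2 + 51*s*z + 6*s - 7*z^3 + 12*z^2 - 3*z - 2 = -168*s^2 + 180*s - 7*z^3 + z^2*(52 - 57*s) + z*(-56*s^2 - 111*s + 263) + 132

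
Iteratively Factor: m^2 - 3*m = (m - 3)*(m)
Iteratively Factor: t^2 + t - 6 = (t - 2)*(t + 3)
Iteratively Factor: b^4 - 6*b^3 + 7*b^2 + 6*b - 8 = (b - 1)*(b^3 - 5*b^2 + 2*b + 8) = (b - 1)*(b + 1)*(b^2 - 6*b + 8) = (b - 2)*(b - 1)*(b + 1)*(b - 4)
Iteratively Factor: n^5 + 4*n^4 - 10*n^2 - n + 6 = (n + 1)*(n^4 + 3*n^3 - 3*n^2 - 7*n + 6) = (n + 1)*(n + 2)*(n^3 + n^2 - 5*n + 3) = (n + 1)*(n + 2)*(n + 3)*(n^2 - 2*n + 1) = (n - 1)*(n + 1)*(n + 2)*(n + 3)*(n - 1)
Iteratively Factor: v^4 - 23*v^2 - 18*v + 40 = (v + 2)*(v^3 - 2*v^2 - 19*v + 20) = (v - 1)*(v + 2)*(v^2 - v - 20) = (v - 1)*(v + 2)*(v + 4)*(v - 5)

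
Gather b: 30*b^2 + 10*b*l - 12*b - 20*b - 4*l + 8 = 30*b^2 + b*(10*l - 32) - 4*l + 8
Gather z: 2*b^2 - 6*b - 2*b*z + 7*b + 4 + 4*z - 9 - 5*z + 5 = 2*b^2 + b + z*(-2*b - 1)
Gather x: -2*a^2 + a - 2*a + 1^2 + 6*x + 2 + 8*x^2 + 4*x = -2*a^2 - a + 8*x^2 + 10*x + 3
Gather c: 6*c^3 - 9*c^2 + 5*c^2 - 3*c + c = 6*c^3 - 4*c^2 - 2*c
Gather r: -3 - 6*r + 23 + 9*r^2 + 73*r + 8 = 9*r^2 + 67*r + 28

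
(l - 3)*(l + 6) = l^2 + 3*l - 18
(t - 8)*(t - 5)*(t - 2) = t^3 - 15*t^2 + 66*t - 80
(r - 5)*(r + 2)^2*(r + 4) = r^4 + 3*r^3 - 20*r^2 - 84*r - 80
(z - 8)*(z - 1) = z^2 - 9*z + 8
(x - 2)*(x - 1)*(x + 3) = x^3 - 7*x + 6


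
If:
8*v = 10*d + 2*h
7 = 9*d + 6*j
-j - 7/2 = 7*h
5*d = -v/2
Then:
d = 28/1899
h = -140/211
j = 483/422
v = -280/1899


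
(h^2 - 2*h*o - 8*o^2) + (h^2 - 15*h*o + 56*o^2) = 2*h^2 - 17*h*o + 48*o^2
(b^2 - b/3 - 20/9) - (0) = b^2 - b/3 - 20/9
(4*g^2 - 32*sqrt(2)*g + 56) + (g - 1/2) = 4*g^2 - 32*sqrt(2)*g + g + 111/2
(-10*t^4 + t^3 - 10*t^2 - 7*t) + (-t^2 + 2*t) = -10*t^4 + t^3 - 11*t^2 - 5*t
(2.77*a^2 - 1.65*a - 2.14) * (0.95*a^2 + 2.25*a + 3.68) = 2.6315*a^4 + 4.665*a^3 + 4.4481*a^2 - 10.887*a - 7.8752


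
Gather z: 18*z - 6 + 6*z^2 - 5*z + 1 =6*z^2 + 13*z - 5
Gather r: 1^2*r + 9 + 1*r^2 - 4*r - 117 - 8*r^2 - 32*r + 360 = -7*r^2 - 35*r + 252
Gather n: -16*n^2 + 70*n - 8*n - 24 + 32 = -16*n^2 + 62*n + 8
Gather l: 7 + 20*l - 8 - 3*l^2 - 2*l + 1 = -3*l^2 + 18*l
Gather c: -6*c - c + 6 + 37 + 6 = 49 - 7*c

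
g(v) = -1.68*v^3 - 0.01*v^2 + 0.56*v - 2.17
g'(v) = -5.04*v^2 - 0.02*v + 0.56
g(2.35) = -22.71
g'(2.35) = -27.32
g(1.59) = -8.06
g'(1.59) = -12.21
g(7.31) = -654.85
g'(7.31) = -268.90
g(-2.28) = 16.41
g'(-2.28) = -25.59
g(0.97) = -3.17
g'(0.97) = -4.20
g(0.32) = -2.05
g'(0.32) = 0.04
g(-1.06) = -0.77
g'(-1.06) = -5.08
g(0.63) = -2.24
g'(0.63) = -1.45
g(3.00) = -45.94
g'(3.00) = -44.86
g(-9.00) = 1216.70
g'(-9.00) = -407.50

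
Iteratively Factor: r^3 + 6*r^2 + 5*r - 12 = (r + 4)*(r^2 + 2*r - 3) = (r + 3)*(r + 4)*(r - 1)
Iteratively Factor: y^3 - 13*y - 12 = (y - 4)*(y^2 + 4*y + 3) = (y - 4)*(y + 3)*(y + 1)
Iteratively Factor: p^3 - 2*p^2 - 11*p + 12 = (p - 1)*(p^2 - p - 12) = (p - 1)*(p + 3)*(p - 4)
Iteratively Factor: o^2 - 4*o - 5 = (o - 5)*(o + 1)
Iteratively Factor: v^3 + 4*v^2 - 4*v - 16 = (v - 2)*(v^2 + 6*v + 8) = (v - 2)*(v + 4)*(v + 2)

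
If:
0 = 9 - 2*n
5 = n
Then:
No Solution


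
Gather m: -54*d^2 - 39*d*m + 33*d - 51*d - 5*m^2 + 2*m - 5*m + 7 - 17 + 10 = -54*d^2 - 18*d - 5*m^2 + m*(-39*d - 3)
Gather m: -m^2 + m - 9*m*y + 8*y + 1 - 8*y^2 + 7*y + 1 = -m^2 + m*(1 - 9*y) - 8*y^2 + 15*y + 2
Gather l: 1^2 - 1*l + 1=2 - l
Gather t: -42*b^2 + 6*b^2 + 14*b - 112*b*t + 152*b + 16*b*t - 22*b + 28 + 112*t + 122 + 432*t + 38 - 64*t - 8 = -36*b^2 + 144*b + t*(480 - 96*b) + 180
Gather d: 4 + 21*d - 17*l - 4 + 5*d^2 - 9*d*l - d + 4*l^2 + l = 5*d^2 + d*(20 - 9*l) + 4*l^2 - 16*l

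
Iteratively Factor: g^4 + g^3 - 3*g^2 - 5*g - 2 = (g + 1)*(g^3 - 3*g - 2) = (g + 1)^2*(g^2 - g - 2) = (g + 1)^3*(g - 2)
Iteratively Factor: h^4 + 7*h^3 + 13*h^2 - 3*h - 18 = (h + 3)*(h^3 + 4*h^2 + h - 6) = (h + 3)^2*(h^2 + h - 2) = (h - 1)*(h + 3)^2*(h + 2)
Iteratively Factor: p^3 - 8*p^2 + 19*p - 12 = (p - 3)*(p^2 - 5*p + 4) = (p - 3)*(p - 1)*(p - 4)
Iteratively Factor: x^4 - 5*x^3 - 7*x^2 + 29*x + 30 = (x - 3)*(x^3 - 2*x^2 - 13*x - 10) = (x - 3)*(x + 1)*(x^2 - 3*x - 10) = (x - 3)*(x + 1)*(x + 2)*(x - 5)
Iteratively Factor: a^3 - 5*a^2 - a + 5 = (a - 1)*(a^2 - 4*a - 5) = (a - 5)*(a - 1)*(a + 1)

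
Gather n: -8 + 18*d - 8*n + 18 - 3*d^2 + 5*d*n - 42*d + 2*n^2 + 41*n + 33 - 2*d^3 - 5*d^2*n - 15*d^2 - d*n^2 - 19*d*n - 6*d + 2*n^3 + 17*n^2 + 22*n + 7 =-2*d^3 - 18*d^2 - 30*d + 2*n^3 + n^2*(19 - d) + n*(-5*d^2 - 14*d + 55) + 50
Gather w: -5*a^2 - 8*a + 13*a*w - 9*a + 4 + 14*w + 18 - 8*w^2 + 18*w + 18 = -5*a^2 - 17*a - 8*w^2 + w*(13*a + 32) + 40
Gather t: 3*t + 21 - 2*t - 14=t + 7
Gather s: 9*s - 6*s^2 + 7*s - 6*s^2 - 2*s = -12*s^2 + 14*s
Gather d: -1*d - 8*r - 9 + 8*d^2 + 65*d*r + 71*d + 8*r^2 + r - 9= 8*d^2 + d*(65*r + 70) + 8*r^2 - 7*r - 18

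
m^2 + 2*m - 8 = (m - 2)*(m + 4)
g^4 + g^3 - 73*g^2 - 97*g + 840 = (g - 8)*(g - 3)*(g + 5)*(g + 7)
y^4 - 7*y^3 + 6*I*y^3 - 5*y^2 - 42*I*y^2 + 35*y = y*(y - 7)*(y + I)*(y + 5*I)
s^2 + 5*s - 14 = (s - 2)*(s + 7)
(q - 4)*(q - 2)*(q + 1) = q^3 - 5*q^2 + 2*q + 8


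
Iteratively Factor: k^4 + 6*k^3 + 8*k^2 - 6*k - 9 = (k - 1)*(k^3 + 7*k^2 + 15*k + 9) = (k - 1)*(k + 3)*(k^2 + 4*k + 3) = (k - 1)*(k + 3)^2*(k + 1)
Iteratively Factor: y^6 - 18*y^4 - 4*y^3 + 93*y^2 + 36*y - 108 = (y + 2)*(y^5 - 2*y^4 - 14*y^3 + 24*y^2 + 45*y - 54) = (y - 3)*(y + 2)*(y^4 + y^3 - 11*y^2 - 9*y + 18) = (y - 3)*(y + 2)^2*(y^3 - y^2 - 9*y + 9) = (y - 3)*(y + 2)^2*(y + 3)*(y^2 - 4*y + 3) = (y - 3)*(y - 1)*(y + 2)^2*(y + 3)*(y - 3)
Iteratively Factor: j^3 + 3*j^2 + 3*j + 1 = (j + 1)*(j^2 + 2*j + 1) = (j + 1)^2*(j + 1)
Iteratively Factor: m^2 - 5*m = (m - 5)*(m)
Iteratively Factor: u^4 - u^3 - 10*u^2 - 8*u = (u)*(u^3 - u^2 - 10*u - 8) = u*(u - 4)*(u^2 + 3*u + 2) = u*(u - 4)*(u + 2)*(u + 1)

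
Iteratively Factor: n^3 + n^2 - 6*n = (n - 2)*(n^2 + 3*n) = n*(n - 2)*(n + 3)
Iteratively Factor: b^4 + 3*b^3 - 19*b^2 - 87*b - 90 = (b + 2)*(b^3 + b^2 - 21*b - 45) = (b + 2)*(b + 3)*(b^2 - 2*b - 15) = (b - 5)*(b + 2)*(b + 3)*(b + 3)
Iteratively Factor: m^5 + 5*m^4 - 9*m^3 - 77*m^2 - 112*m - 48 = (m + 1)*(m^4 + 4*m^3 - 13*m^2 - 64*m - 48) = (m + 1)*(m + 4)*(m^3 - 13*m - 12) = (m + 1)^2*(m + 4)*(m^2 - m - 12) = (m + 1)^2*(m + 3)*(m + 4)*(m - 4)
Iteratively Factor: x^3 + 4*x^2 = (x + 4)*(x^2) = x*(x + 4)*(x)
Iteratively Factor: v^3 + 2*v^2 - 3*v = (v)*(v^2 + 2*v - 3) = v*(v - 1)*(v + 3)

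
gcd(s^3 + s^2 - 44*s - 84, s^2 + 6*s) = s + 6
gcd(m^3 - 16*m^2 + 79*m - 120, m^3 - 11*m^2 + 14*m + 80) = m^2 - 13*m + 40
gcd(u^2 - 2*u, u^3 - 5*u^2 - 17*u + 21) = 1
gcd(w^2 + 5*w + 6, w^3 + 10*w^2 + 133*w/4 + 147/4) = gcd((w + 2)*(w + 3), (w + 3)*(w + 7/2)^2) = w + 3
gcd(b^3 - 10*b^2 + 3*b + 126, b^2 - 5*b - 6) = b - 6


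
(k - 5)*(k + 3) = k^2 - 2*k - 15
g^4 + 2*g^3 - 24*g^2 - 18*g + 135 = (g - 3)^2*(g + 3)*(g + 5)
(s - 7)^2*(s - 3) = s^3 - 17*s^2 + 91*s - 147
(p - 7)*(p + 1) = p^2 - 6*p - 7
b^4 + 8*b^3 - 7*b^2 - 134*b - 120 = (b - 4)*(b + 1)*(b + 5)*(b + 6)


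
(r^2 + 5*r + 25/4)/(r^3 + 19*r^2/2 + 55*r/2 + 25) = (r + 5/2)/(r^2 + 7*r + 10)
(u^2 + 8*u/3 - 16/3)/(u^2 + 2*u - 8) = (u - 4/3)/(u - 2)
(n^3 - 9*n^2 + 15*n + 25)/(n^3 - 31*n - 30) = (n^2 - 10*n + 25)/(n^2 - n - 30)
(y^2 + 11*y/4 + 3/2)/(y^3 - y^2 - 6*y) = (y + 3/4)/(y*(y - 3))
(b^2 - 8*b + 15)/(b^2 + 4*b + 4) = (b^2 - 8*b + 15)/(b^2 + 4*b + 4)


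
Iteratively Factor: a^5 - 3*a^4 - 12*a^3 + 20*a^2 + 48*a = (a - 3)*(a^4 - 12*a^2 - 16*a) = (a - 3)*(a + 2)*(a^3 - 2*a^2 - 8*a) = a*(a - 3)*(a + 2)*(a^2 - 2*a - 8) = a*(a - 4)*(a - 3)*(a + 2)*(a + 2)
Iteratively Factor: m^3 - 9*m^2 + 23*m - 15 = (m - 1)*(m^2 - 8*m + 15) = (m - 5)*(m - 1)*(m - 3)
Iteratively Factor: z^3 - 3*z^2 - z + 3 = (z - 1)*(z^2 - 2*z - 3) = (z - 3)*(z - 1)*(z + 1)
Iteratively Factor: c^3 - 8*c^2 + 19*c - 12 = (c - 4)*(c^2 - 4*c + 3) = (c - 4)*(c - 1)*(c - 3)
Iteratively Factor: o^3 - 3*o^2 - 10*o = (o - 5)*(o^2 + 2*o) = (o - 5)*(o + 2)*(o)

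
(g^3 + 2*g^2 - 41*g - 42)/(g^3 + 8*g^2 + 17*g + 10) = (g^2 + g - 42)/(g^2 + 7*g + 10)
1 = 1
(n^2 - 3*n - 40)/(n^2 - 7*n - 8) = (n + 5)/(n + 1)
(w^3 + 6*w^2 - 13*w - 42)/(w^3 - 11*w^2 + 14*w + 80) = (w^2 + 4*w - 21)/(w^2 - 13*w + 40)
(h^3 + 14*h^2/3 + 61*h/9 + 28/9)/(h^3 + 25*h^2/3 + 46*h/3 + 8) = (h + 7/3)/(h + 6)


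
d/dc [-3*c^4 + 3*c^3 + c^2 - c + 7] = -12*c^3 + 9*c^2 + 2*c - 1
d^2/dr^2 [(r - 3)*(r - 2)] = 2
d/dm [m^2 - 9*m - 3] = 2*m - 9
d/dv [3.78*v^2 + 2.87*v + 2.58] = 7.56*v + 2.87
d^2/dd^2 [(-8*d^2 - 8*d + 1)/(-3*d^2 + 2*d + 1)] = 30*(8*d^3 + 3*d^2 + 6*d - 1)/(27*d^6 - 54*d^5 + 9*d^4 + 28*d^3 - 3*d^2 - 6*d - 1)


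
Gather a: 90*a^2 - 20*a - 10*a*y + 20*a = 90*a^2 - 10*a*y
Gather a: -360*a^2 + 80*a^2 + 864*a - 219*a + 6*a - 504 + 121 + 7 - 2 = -280*a^2 + 651*a - 378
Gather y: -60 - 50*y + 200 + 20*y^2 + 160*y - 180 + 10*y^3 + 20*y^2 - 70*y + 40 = 10*y^3 + 40*y^2 + 40*y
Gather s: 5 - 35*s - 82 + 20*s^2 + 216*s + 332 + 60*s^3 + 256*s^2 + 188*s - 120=60*s^3 + 276*s^2 + 369*s + 135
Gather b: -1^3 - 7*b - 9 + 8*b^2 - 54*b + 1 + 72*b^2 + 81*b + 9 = 80*b^2 + 20*b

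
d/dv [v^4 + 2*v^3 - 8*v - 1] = 4*v^3 + 6*v^2 - 8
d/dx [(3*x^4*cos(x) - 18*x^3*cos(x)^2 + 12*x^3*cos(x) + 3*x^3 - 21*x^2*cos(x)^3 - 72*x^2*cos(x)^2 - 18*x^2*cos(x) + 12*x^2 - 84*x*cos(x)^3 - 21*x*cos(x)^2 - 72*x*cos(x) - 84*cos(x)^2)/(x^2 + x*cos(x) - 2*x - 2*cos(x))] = (-6*x^4*sin(x) + 42*x^3*sin(2*x) + 12*sqrt(2)*x^3*cos(x + pi/4) + 90*x^2*sin(x) + 84*x^2*sin(2*x) - 12*x^2*cos(x) - 21*x^2*cos(2*x) - 15*x^2 + 84*x*sin(x) - 336*x*sin(2*x) - 96*x*cos(x) + 84*x*cos(2*x) + 60*x - 336*sin(x) + 252*cos(x) + 168*cos(2*x) + 120)/(2*x^2 - 8*x + 8)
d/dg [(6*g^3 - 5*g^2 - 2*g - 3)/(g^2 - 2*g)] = 6*(g^4 - 4*g^3 + 2*g^2 + g - 1)/(g^2*(g^2 - 4*g + 4))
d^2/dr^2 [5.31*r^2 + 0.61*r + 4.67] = 10.6200000000000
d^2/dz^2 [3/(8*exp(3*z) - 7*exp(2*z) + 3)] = 12*((7 - 18*exp(z))*(8*exp(3*z) - 7*exp(2*z) + 3) + 2*(12*exp(z) - 7)^2*exp(2*z))*exp(2*z)/(8*exp(3*z) - 7*exp(2*z) + 3)^3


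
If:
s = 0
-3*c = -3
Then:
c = 1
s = 0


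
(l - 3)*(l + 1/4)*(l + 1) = l^3 - 7*l^2/4 - 7*l/2 - 3/4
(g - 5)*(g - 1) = g^2 - 6*g + 5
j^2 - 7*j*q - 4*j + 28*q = (j - 4)*(j - 7*q)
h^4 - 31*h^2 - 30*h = h*(h - 6)*(h + 1)*(h + 5)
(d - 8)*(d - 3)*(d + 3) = d^3 - 8*d^2 - 9*d + 72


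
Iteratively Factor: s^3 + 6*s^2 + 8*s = (s)*(s^2 + 6*s + 8) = s*(s + 2)*(s + 4)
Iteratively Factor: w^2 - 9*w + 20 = (w - 4)*(w - 5)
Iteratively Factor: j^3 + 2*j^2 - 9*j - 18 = (j + 2)*(j^2 - 9) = (j - 3)*(j + 2)*(j + 3)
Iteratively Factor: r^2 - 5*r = (r - 5)*(r)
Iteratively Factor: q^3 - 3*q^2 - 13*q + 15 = (q - 5)*(q^2 + 2*q - 3) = (q - 5)*(q - 1)*(q + 3)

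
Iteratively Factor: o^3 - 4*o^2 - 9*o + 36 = (o - 3)*(o^2 - o - 12) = (o - 3)*(o + 3)*(o - 4)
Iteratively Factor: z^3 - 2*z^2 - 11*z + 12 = (z - 4)*(z^2 + 2*z - 3) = (z - 4)*(z - 1)*(z + 3)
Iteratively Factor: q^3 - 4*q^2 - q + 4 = (q - 1)*(q^2 - 3*q - 4) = (q - 4)*(q - 1)*(q + 1)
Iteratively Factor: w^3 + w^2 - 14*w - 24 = (w - 4)*(w^2 + 5*w + 6) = (w - 4)*(w + 3)*(w + 2)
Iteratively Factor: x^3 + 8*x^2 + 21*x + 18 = (x + 3)*(x^2 + 5*x + 6) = (x + 3)^2*(x + 2)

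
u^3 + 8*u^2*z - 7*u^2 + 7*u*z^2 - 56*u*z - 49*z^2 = (u - 7)*(u + z)*(u + 7*z)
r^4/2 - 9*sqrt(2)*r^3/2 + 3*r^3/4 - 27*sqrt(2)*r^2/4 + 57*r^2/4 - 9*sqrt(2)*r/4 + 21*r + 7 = (r/2 + 1/2)*(r + 1/2)*(r - 7*sqrt(2))*(r - 2*sqrt(2))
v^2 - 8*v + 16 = (v - 4)^2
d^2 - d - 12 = (d - 4)*(d + 3)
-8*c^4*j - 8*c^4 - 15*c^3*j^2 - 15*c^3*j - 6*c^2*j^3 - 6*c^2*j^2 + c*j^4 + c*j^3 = (-8*c + j)*(c + j)^2*(c*j + c)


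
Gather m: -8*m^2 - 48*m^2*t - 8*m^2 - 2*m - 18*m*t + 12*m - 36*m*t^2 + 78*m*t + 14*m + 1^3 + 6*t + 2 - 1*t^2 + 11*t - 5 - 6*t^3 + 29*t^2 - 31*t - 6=m^2*(-48*t - 16) + m*(-36*t^2 + 60*t + 24) - 6*t^3 + 28*t^2 - 14*t - 8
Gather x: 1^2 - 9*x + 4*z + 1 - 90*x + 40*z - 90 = -99*x + 44*z - 88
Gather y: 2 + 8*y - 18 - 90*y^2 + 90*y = -90*y^2 + 98*y - 16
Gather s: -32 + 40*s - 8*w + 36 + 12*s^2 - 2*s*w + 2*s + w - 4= 12*s^2 + s*(42 - 2*w) - 7*w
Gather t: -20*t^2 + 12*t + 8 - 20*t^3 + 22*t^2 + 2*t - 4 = -20*t^3 + 2*t^2 + 14*t + 4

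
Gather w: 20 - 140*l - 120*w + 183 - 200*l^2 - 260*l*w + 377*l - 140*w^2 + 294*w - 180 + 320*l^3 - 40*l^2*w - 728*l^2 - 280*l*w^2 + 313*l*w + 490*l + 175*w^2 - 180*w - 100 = 320*l^3 - 928*l^2 + 727*l + w^2*(35 - 280*l) + w*(-40*l^2 + 53*l - 6) - 77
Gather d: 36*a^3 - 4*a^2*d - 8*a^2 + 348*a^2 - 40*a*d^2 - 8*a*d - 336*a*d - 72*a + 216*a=36*a^3 + 340*a^2 - 40*a*d^2 + 144*a + d*(-4*a^2 - 344*a)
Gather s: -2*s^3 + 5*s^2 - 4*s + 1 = -2*s^3 + 5*s^2 - 4*s + 1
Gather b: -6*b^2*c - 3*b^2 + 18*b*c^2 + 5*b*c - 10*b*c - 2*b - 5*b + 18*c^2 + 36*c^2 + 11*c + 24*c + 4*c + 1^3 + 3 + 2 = b^2*(-6*c - 3) + b*(18*c^2 - 5*c - 7) + 54*c^2 + 39*c + 6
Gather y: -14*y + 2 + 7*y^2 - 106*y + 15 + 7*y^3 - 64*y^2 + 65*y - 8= 7*y^3 - 57*y^2 - 55*y + 9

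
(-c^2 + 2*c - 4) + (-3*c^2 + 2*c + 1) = -4*c^2 + 4*c - 3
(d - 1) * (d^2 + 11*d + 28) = d^3 + 10*d^2 + 17*d - 28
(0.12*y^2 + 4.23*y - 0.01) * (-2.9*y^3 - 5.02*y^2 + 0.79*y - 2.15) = -0.348*y^5 - 12.8694*y^4 - 21.1108*y^3 + 3.1339*y^2 - 9.1024*y + 0.0215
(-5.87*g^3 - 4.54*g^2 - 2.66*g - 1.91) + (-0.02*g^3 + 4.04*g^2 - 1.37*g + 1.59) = -5.89*g^3 - 0.5*g^2 - 4.03*g - 0.32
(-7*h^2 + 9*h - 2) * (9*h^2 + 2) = -63*h^4 + 81*h^3 - 32*h^2 + 18*h - 4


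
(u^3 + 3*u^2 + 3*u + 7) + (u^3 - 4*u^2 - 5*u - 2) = 2*u^3 - u^2 - 2*u + 5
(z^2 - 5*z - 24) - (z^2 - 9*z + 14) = 4*z - 38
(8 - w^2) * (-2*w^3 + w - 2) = 2*w^5 - 17*w^3 + 2*w^2 + 8*w - 16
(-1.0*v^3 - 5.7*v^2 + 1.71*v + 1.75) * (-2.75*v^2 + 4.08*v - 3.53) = 2.75*v^5 + 11.595*v^4 - 24.4285*v^3 + 22.2853*v^2 + 1.1037*v - 6.1775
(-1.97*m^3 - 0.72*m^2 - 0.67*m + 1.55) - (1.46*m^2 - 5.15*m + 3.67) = -1.97*m^3 - 2.18*m^2 + 4.48*m - 2.12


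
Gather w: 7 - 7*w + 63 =70 - 7*w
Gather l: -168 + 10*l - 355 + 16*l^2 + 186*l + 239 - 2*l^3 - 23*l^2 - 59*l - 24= -2*l^3 - 7*l^2 + 137*l - 308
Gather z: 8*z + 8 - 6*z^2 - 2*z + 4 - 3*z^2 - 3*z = -9*z^2 + 3*z + 12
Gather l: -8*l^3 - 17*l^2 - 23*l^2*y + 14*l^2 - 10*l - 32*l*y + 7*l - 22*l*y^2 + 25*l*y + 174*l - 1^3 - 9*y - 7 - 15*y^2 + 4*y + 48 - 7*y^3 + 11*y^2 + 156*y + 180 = -8*l^3 + l^2*(-23*y - 3) + l*(-22*y^2 - 7*y + 171) - 7*y^3 - 4*y^2 + 151*y + 220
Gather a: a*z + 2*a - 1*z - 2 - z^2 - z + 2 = a*(z + 2) - z^2 - 2*z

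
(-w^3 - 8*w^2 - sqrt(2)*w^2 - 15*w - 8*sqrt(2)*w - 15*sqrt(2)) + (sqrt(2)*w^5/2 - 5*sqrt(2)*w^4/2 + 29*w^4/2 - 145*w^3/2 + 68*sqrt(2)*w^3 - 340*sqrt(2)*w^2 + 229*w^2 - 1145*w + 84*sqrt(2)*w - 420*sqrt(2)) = sqrt(2)*w^5/2 - 5*sqrt(2)*w^4/2 + 29*w^4/2 - 147*w^3/2 + 68*sqrt(2)*w^3 - 341*sqrt(2)*w^2 + 221*w^2 - 1160*w + 76*sqrt(2)*w - 435*sqrt(2)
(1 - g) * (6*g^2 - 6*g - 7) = -6*g^3 + 12*g^2 + g - 7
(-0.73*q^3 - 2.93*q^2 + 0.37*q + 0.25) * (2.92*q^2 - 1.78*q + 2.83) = -2.1316*q^5 - 7.2562*q^4 + 4.2299*q^3 - 8.2205*q^2 + 0.6021*q + 0.7075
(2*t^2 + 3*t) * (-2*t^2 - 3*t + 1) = -4*t^4 - 12*t^3 - 7*t^2 + 3*t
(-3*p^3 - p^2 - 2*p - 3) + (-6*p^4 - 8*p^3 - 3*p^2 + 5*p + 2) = -6*p^4 - 11*p^3 - 4*p^2 + 3*p - 1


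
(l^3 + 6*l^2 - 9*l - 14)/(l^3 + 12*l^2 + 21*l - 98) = (l + 1)/(l + 7)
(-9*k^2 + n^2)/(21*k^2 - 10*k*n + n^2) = (-3*k - n)/(7*k - n)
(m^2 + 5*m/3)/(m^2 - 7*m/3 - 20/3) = m/(m - 4)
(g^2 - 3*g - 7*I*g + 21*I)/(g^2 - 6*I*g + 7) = (g - 3)/(g + I)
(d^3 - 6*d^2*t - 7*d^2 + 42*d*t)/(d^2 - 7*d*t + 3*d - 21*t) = d*(d^2 - 6*d*t - 7*d + 42*t)/(d^2 - 7*d*t + 3*d - 21*t)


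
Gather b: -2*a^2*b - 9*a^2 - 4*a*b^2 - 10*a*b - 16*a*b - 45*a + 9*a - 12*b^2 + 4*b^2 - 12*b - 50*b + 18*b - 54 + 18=-9*a^2 - 36*a + b^2*(-4*a - 8) + b*(-2*a^2 - 26*a - 44) - 36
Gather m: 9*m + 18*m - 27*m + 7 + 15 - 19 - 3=0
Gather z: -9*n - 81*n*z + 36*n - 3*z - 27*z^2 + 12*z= 27*n - 27*z^2 + z*(9 - 81*n)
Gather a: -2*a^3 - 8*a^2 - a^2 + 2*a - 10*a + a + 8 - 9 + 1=-2*a^3 - 9*a^2 - 7*a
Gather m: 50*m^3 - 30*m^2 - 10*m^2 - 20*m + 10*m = 50*m^3 - 40*m^2 - 10*m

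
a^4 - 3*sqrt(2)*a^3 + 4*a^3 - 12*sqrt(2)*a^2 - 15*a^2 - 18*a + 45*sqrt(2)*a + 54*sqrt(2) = (a - 3)*(a + 1)*(a + 6)*(a - 3*sqrt(2))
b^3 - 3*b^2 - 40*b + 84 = (b - 7)*(b - 2)*(b + 6)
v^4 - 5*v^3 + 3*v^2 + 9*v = v*(v - 3)^2*(v + 1)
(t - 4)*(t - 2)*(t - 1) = t^3 - 7*t^2 + 14*t - 8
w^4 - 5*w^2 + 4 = (w - 2)*(w - 1)*(w + 1)*(w + 2)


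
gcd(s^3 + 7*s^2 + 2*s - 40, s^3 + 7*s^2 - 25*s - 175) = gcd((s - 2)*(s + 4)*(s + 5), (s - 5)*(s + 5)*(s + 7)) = s + 5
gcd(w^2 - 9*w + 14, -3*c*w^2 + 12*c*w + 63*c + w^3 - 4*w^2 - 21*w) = w - 7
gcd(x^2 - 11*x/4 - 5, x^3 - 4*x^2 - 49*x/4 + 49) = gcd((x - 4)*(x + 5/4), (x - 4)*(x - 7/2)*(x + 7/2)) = x - 4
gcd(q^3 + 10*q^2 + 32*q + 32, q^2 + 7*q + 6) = 1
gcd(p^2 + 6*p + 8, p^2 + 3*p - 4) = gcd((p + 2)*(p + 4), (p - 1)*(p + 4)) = p + 4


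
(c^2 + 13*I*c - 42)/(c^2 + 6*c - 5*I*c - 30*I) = (c^2 + 13*I*c - 42)/(c^2 + c*(6 - 5*I) - 30*I)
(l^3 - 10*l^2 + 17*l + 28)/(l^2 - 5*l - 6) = (l^2 - 11*l + 28)/(l - 6)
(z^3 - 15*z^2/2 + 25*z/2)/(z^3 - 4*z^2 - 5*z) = (z - 5/2)/(z + 1)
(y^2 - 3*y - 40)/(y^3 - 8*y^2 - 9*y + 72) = (y + 5)/(y^2 - 9)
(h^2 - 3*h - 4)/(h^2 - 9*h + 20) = (h + 1)/(h - 5)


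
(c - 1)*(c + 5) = c^2 + 4*c - 5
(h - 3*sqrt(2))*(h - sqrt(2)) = h^2 - 4*sqrt(2)*h + 6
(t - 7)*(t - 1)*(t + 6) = t^3 - 2*t^2 - 41*t + 42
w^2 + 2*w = w*(w + 2)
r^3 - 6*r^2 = r^2*(r - 6)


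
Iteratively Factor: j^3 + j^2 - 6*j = (j)*(j^2 + j - 6) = j*(j - 2)*(j + 3)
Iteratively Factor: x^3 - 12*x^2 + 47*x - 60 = (x - 5)*(x^2 - 7*x + 12) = (x - 5)*(x - 3)*(x - 4)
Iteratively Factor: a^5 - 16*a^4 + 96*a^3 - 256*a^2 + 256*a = (a - 4)*(a^4 - 12*a^3 + 48*a^2 - 64*a) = (a - 4)^2*(a^3 - 8*a^2 + 16*a) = (a - 4)^3*(a^2 - 4*a) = (a - 4)^4*(a)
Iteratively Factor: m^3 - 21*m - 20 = (m - 5)*(m^2 + 5*m + 4) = (m - 5)*(m + 1)*(m + 4)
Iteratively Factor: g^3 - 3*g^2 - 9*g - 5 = (g + 1)*(g^2 - 4*g - 5) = (g + 1)^2*(g - 5)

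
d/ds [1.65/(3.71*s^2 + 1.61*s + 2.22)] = (-12.243*s - 2.6565)/(3.71*s^2 + 1.61*s + 2.22)^2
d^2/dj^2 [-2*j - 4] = 0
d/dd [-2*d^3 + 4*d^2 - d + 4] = -6*d^2 + 8*d - 1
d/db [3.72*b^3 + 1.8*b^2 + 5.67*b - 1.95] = 11.16*b^2 + 3.6*b + 5.67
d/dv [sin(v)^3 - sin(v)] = (3*sin(v)^2 - 1)*cos(v)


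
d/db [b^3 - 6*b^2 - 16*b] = 3*b^2 - 12*b - 16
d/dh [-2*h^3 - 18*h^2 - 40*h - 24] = -6*h^2 - 36*h - 40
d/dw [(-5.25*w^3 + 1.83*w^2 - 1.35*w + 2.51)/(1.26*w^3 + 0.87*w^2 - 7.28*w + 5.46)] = (3.5527136788005e-15*w^5 - 6.8733*w^4 + 79.842*w^3 - 107.6307*w^2 + 15.6162*w + 10.9018)/(1.5876*w^6 + 2.1924*w^5 - 17.5887*w^4 + 1.092*w^3 + 62.4988*w^2 - 79.4976*w + 29.8116)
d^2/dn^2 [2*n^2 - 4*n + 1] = 4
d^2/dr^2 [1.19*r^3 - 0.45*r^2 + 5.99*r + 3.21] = 7.14*r - 0.9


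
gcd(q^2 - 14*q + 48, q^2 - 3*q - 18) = q - 6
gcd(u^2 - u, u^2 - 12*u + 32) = 1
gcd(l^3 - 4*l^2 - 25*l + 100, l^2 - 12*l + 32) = l - 4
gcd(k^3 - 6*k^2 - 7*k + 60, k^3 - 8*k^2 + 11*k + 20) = k^2 - 9*k + 20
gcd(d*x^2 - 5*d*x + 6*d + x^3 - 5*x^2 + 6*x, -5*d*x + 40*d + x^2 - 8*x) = 1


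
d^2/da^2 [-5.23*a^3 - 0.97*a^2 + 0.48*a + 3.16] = -31.38*a - 1.94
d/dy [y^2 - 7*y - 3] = 2*y - 7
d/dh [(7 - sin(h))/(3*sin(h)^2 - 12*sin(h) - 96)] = (sin(h)^2 - 14*sin(h) + 60)*cos(h)/(3*(sin(h) - 8)^2*(sin(h) + 4)^2)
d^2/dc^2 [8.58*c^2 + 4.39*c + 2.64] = 17.1600000000000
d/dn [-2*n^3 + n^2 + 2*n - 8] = -6*n^2 + 2*n + 2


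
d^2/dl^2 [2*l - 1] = 0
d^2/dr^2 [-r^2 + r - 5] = -2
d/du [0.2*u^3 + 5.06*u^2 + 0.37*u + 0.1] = 0.6*u^2 + 10.12*u + 0.37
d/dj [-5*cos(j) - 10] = 5*sin(j)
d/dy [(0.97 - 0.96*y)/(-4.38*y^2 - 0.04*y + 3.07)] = (-4.2048*y^2 + 8.4972*y - 2.9084)/(19.1844*y^4 + 0.3504*y^3 - 26.8916*y^2 - 0.2456*y + 9.4249)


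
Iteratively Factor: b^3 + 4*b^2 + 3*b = (b)*(b^2 + 4*b + 3) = b*(b + 1)*(b + 3)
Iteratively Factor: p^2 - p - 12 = (p + 3)*(p - 4)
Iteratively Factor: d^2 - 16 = (d + 4)*(d - 4)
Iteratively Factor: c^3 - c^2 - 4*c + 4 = (c + 2)*(c^2 - 3*c + 2) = (c - 2)*(c + 2)*(c - 1)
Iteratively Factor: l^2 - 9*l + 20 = (l - 5)*(l - 4)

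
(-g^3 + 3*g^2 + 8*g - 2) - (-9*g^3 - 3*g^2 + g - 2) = 8*g^3 + 6*g^2 + 7*g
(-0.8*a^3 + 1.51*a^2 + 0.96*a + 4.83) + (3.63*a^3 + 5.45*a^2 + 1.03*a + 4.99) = 2.83*a^3 + 6.96*a^2 + 1.99*a + 9.82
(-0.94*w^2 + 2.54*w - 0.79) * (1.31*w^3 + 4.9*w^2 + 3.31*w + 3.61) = -1.2314*w^5 - 1.2786*w^4 + 8.2997*w^3 + 1.143*w^2 + 6.5545*w - 2.8519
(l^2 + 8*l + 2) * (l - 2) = l^3 + 6*l^2 - 14*l - 4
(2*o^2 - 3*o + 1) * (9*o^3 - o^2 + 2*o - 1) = 18*o^5 - 29*o^4 + 16*o^3 - 9*o^2 + 5*o - 1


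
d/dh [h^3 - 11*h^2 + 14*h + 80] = 3*h^2 - 22*h + 14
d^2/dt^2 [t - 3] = 0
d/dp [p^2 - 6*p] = 2*p - 6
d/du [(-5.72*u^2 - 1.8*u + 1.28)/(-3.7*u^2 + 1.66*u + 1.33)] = (-16.1552*u^2 - 5.7432*u - 4.5188)/(13.69*u^4 - 12.284*u^3 - 7.0864*u^2 + 4.4156*u + 1.7689)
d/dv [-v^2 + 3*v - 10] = 3 - 2*v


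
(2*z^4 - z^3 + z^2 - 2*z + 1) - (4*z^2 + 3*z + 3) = 2*z^4 - z^3 - 3*z^2 - 5*z - 2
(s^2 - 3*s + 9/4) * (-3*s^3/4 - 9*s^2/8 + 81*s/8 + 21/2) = -3*s^5/4 + 9*s^4/8 + 189*s^3/16 - 717*s^2/32 - 279*s/32 + 189/8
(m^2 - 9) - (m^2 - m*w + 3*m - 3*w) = m*w - 3*m + 3*w - 9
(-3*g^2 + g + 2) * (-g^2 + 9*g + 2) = 3*g^4 - 28*g^3 + g^2 + 20*g + 4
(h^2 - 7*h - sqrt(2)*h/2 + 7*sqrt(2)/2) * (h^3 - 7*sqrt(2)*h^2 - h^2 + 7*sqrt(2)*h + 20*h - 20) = h^5 - 15*sqrt(2)*h^4/2 - 8*h^4 + 34*h^3 + 60*sqrt(2)*h^3 - 216*h^2 - 125*sqrt(2)*h^2/2 + 80*sqrt(2)*h + 189*h - 70*sqrt(2)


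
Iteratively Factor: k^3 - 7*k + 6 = (k + 3)*(k^2 - 3*k + 2) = (k - 2)*(k + 3)*(k - 1)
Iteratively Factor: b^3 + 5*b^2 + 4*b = (b)*(b^2 + 5*b + 4) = b*(b + 4)*(b + 1)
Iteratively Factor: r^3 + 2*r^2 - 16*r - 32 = (r + 4)*(r^2 - 2*r - 8) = (r - 4)*(r + 4)*(r + 2)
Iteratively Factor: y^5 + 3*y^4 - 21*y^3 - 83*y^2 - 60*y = (y - 5)*(y^4 + 8*y^3 + 19*y^2 + 12*y) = (y - 5)*(y + 4)*(y^3 + 4*y^2 + 3*y) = y*(y - 5)*(y + 4)*(y^2 + 4*y + 3) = y*(y - 5)*(y + 3)*(y + 4)*(y + 1)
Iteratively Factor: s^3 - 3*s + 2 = (s - 1)*(s^2 + s - 2) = (s - 1)*(s + 2)*(s - 1)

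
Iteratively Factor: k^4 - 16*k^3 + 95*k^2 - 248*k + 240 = (k - 5)*(k^3 - 11*k^2 + 40*k - 48) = (k - 5)*(k - 3)*(k^2 - 8*k + 16) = (k - 5)*(k - 4)*(k - 3)*(k - 4)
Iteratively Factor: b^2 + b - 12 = (b - 3)*(b + 4)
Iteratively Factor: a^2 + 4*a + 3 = (a + 3)*(a + 1)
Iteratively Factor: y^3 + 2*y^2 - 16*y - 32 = (y - 4)*(y^2 + 6*y + 8) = (y - 4)*(y + 2)*(y + 4)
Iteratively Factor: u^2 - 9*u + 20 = (u - 5)*(u - 4)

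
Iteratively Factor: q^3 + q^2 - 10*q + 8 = (q - 2)*(q^2 + 3*q - 4) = (q - 2)*(q - 1)*(q + 4)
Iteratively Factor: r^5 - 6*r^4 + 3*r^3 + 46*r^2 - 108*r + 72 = (r - 2)*(r^4 - 4*r^3 - 5*r^2 + 36*r - 36) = (r - 2)^2*(r^3 - 2*r^2 - 9*r + 18) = (r - 2)^2*(r + 3)*(r^2 - 5*r + 6) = (r - 2)^3*(r + 3)*(r - 3)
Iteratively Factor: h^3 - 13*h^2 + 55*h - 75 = (h - 5)*(h^2 - 8*h + 15) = (h - 5)^2*(h - 3)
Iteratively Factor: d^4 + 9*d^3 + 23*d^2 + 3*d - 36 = (d + 4)*(d^3 + 5*d^2 + 3*d - 9) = (d - 1)*(d + 4)*(d^2 + 6*d + 9) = (d - 1)*(d + 3)*(d + 4)*(d + 3)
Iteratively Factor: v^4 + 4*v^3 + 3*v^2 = (v)*(v^3 + 4*v^2 + 3*v) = v*(v + 3)*(v^2 + v) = v*(v + 1)*(v + 3)*(v)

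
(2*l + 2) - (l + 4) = l - 2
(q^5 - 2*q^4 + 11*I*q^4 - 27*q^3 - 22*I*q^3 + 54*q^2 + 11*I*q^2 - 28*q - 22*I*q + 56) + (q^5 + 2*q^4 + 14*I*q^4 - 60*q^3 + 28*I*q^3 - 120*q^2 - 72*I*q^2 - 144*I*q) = 2*q^5 + 25*I*q^4 - 87*q^3 + 6*I*q^3 - 66*q^2 - 61*I*q^2 - 28*q - 166*I*q + 56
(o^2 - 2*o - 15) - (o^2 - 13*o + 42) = 11*o - 57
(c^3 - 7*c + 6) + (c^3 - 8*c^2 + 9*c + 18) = 2*c^3 - 8*c^2 + 2*c + 24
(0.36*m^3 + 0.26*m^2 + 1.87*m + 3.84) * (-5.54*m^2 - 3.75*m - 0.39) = -1.9944*m^5 - 2.7904*m^4 - 11.4752*m^3 - 28.3875*m^2 - 15.1293*m - 1.4976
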